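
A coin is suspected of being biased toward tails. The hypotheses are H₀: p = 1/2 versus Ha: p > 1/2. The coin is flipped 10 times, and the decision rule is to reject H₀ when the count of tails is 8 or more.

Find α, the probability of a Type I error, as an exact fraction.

The Type I error probability is α = P(K ≥ 8) computed under H₀, where K ~ Binomial(10, 1/2).
Summing the upper tail: (45 + 10 + 1) / 2^10 = 56/1024 = 7/128.

7/128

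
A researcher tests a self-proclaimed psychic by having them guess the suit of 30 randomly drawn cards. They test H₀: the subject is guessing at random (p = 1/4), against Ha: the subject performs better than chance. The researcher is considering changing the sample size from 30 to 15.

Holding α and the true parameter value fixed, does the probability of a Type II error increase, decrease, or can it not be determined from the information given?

A smaller sample increases the standard error, so the sampling distributions under H₀ and Ha overlap more.

It increases.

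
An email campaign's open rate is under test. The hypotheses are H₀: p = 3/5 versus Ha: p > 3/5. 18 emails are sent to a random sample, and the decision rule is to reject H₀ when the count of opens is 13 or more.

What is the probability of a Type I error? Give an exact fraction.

Under H₀, K ~ Binomial(18, 3/5), and α = P(K ≥ 13).
P(K ≥ 13) = Σ_{j=13}^{18} C(18,j)·(3/5)^j·(2/5)^{18-j} = 796349989593/3814697265625.

796349989593/3814697265625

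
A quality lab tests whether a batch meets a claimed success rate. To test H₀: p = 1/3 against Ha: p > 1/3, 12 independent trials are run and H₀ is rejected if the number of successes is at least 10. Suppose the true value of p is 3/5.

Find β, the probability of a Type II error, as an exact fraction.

44753744/48828125

β = P(fail to reject H₀ | Ha true) = P(X ≤ 9 | p = 3/5), X ~ Binomial(12, 3/5).
Summing C(12,j)·(3/5)^j·(2/5)^{12-j} for j = 0..9 gives 44753744/48828125.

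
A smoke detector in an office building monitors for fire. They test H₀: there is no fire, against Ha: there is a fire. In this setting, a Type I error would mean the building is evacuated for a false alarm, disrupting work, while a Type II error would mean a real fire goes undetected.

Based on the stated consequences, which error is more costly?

Type II error

The Type II consequence (a real fire goes undetected) is more severe than the Type I consequence (the building is evacuated for a false alarm, disrupting work).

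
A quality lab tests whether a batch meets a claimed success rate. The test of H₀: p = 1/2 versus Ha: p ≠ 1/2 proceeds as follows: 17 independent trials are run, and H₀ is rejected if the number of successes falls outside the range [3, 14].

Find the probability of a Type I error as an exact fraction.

Under H₀, Y ~ Binomial(17, 1/2); α is the probability of landing in either tail, P(Y ≤ 2) + P(Y ≥ 15).
The two tails are symmetric, so α = 2·(1 + 17 + 136)/2^17 = 308/131072 = 77/32768.

77/32768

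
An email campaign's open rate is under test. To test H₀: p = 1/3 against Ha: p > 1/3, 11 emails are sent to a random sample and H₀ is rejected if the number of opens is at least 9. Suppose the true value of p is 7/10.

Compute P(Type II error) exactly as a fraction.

β = P(fail to reject H₀ | Ha true) = P(X ≤ 8 | p = 7/10), X ~ Binomial(11, 7/10).
Adding the binomial probabilities P(X=0)+…+P(X=8) at p = 7/10 gives 2749038183/4000000000.

2749038183/4000000000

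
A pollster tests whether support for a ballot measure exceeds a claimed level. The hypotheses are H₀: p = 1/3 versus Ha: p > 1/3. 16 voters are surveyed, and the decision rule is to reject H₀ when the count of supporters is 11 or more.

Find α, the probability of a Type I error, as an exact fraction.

19321/4782969

The Type I error probability is α = P(X ≥ 11) computed under H₀, where X ~ Binomial(16, 1/3).
Adding the binomial terms for j = 11 through 16 with p = 1/3 yields 19321/4782969.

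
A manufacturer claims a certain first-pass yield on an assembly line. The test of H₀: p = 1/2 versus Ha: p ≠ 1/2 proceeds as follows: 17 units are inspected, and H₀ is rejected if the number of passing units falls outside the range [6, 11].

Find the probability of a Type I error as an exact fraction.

4701/32768

The significance level is the null-hypothesis probability of the rejection region {≤5} ∪ {≥12}.
Each tail has probability (1 + 17 + 136 + 680 + 2380 + 6188)/131072; doubling gives α = 18804/131072 = 4701/32768.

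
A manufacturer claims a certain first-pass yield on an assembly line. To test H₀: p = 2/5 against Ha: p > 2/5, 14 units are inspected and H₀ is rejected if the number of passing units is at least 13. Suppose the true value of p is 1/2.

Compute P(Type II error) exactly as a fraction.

Under the alternative p = 1/2, K ~ Binomial(14, 1/2); β is the probability the test does not reject, P(K < 13).
Equivalently, β = 1 − P(K ≥ 13) = 16369/16384.

16369/16384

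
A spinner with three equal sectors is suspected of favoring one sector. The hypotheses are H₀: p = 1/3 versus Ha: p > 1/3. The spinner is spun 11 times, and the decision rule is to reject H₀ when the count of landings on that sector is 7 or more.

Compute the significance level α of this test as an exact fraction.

The Type I error probability is α = P(S ≥ 7) computed under H₀, where S ~ Binomial(11, 1/3).
Adding the binomial terms for j = 7 through 11 with p = 1/3 yields 2281/59049.

2281/59049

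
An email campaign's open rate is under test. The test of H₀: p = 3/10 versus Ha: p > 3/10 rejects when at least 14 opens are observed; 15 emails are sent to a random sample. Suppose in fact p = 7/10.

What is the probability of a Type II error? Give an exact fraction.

A Type II error is failing to reject when Ha holds: with p = 7/10, β = P(K ≤ 13).
Summing C(15,j)·(7/10)^j·(3/10)^{15-j} for j = 0..13 gives 241183100052963/250000000000000.

241183100052963/250000000000000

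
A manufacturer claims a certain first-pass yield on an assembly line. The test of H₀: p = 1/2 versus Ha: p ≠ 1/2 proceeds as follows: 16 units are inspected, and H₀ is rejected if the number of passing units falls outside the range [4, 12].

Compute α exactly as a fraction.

697/32768

The significance level is the null-hypothesis probability of the rejection region {≤3} ∪ {≥13}.
Each tail has probability (1 + 16 + 120 + 560)/65536; doubling gives α = 1394/65536 = 697/32768.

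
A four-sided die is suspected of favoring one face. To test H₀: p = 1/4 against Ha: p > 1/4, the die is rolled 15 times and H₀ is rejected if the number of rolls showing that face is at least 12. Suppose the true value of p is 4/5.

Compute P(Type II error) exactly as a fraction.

Under the alternative p = 4/5, S ~ Binomial(15, 4/5); β is the probability the test does not reject, P(S < 12).
Adding the binomial probabilities P(S=0)+…+P(S=11) at p = 4/5 gives 10737240461/30517578125.

10737240461/30517578125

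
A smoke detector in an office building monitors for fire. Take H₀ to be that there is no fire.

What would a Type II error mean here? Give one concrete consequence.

A Type II error is failing to reject H₀ when H₀ is false.
Here that means remaining silent when actually there is a fire.

A Type II error would mean concluding that there is no fire (or at least failing to establish that there is a fire) when in fact there is a fire. Consequence: a real fire goes undetected.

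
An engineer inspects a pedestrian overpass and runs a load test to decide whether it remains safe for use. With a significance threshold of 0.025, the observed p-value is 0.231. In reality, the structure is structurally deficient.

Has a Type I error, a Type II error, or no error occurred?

The conventional null hypothesis is that the structure meets the required load capacity (safe).
Since p = 0.231 ≥ α = 0.025, H₀ is not rejected.
H₀ is false (actually the structure is structurally deficient).
Failing to reject a false H₀ is a Type II error.

Type II error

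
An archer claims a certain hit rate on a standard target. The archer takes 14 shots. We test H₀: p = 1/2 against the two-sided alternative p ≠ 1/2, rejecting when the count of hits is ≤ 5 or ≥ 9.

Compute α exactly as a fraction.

3473/8192

Under H₀, S ~ Binomial(14, 1/2); α is the probability of landing in either tail, P(S ≤ 5) + P(S ≥ 9).
Each tail has probability (1 + 14 + 91 + 364 + 1001 + 2002)/16384; doubling gives α = 6946/16384 = 3473/8192.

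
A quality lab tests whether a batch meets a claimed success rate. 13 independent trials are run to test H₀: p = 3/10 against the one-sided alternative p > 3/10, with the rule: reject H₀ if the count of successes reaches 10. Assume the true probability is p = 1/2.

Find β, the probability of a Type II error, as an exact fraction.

3907/4096

A Type II error is failing to reject when Ha holds: with p = 1/2, β = P(X ≤ 9).
Adding the binomial probabilities P(X=0)+…+P(X=9) at p = 1/2 gives 3907/4096.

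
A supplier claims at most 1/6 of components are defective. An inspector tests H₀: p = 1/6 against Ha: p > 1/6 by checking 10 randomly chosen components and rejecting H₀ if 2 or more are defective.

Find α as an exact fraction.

10389767/20155392

The significance level is the probability, assuming p = 1/6, of seeing 2 or more defectives in 10 draws.
α = 1 − P(K ≤ 1) = 1 − 9765625/20155392 = 10389767/20155392.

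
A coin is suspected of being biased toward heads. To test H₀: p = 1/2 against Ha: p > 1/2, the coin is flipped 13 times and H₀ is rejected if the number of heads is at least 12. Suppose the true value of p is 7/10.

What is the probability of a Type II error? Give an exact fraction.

4681650394377/5000000000000

A Type II error is failing to reject when Ha holds: with p = 7/10, β = P(Y ≤ 11).
Summing C(13,j)·(7/10)^j·(3/10)^{13-j} for j = 0..11 gives 4681650394377/5000000000000.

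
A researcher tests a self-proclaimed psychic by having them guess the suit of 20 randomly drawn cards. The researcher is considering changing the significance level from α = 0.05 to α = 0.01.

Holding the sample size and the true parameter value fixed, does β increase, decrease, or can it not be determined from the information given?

A smaller α moves the rejection region further into the tail. With the alternative true, more outcomes now fall outside the rejection region, so failing to reject becomes more likely.

It increases.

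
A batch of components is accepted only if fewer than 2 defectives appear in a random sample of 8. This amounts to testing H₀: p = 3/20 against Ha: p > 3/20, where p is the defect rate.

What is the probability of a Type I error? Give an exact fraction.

8776114407/25600000000

α = P(reject H₀ | H₀ true) = P(S ≥ 2 | p = 3/20), S ~ Binomial(8, 3/20).
Via the complement, α = 1 − Σ_{j=0}^{1} C(8,j)(3/20)^j(17/20)^{8-j} = 8776114407/25600000000.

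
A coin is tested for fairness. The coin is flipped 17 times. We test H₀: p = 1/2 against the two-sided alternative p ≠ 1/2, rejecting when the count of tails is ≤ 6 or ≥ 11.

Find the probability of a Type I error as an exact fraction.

10889/32768

The significance level is the null-hypothesis probability of the rejection region {≤6} ∪ {≥11}.
Each tail has probability (1 + 17 + 136 + 680 + 2380 + 6188 + 12376)/131072; doubling gives α = 43556/131072 = 10889/32768.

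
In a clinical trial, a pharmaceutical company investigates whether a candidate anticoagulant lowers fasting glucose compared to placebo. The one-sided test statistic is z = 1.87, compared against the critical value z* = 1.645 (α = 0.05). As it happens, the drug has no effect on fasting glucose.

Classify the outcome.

Type I error

The conventional null hypothesis is that the drug has no effect on fasting glucose.
Since z = 1.87 > z* = 1.645, H₀ is rejected.
H₀ is true (actually the drug has no effect on fasting glucose).
Rejecting a true H₀ is a Type I error.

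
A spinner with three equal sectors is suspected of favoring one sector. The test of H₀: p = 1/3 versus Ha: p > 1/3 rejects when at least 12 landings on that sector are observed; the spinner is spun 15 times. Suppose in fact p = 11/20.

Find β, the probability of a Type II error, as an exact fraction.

7844484964274060391/8192000000000000000

A Type II error is failing to reject when Ha holds: with p = 11/20, β = P(K ≤ 11).
Equivalently, β = 1 − P(K ≥ 12) = 7844484964274060391/8192000000000000000.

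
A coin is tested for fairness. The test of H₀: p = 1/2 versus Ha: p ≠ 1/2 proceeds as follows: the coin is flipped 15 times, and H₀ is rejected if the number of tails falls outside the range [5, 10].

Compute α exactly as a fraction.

The significance level is the null-hypothesis probability of the rejection region {≤4} ∪ {≥11}.
By symmetry, α = 2·P(S ≤ 4) = 2·(1 + 15 + 105 + 455 + 1365)/32768 = 3882/32768 = 1941/16384.

1941/16384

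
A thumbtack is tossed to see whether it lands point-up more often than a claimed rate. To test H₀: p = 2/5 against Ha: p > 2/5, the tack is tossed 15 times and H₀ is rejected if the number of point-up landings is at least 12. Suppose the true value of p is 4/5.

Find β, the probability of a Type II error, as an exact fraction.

β = P(fail to reject H₀ | Ha true) = P(X ≤ 11 | p = 4/5), X ~ Binomial(15, 4/5).
Adding the binomial probabilities P(X=0)+…+P(X=11) at p = 4/5 gives 10737240461/30517578125.

10737240461/30517578125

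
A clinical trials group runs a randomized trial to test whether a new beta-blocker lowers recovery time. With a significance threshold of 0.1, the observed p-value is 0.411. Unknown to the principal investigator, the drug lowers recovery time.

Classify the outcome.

Type II error

The conventional null hypothesis is that the drug has no effect on recovery time.
Since p = 0.411 ≥ α = 0.1, H₀ is not rejected.
H₀ is false (actually the drug lowers recovery time).
Failing to reject a false H₀ is a Type II error.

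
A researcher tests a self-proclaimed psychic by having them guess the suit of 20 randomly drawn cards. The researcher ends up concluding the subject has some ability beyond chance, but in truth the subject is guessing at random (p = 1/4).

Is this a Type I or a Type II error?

The null hypothesis here is that the subject is guessing at random (p = 1/4).
'Concluding the subject has some ability beyond chance' corresponds to rejecting H₀.
H₀ was rejected but H₀ is true — a Type I error (false positive).

Type I error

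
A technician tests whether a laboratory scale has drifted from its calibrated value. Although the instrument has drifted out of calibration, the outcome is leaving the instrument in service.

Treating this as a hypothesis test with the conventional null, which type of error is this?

Type II error

The null hypothesis here is that the instrument is correctly calibrated.
'Leaving the instrument in service' corresponds to failing to reject H₀.
H₀ was not rejected but H₀ is false — a Type II error (false negative).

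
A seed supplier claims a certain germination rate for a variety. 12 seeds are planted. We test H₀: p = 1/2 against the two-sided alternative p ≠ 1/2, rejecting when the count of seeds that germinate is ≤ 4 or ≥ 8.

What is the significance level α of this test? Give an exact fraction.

Under H₀, Y ~ Binomial(12, 1/2); α is the probability of landing in either tail, P(Y ≤ 4) + P(Y ≥ 8).
The two tails are symmetric, so α = 2·(1 + 12 + 66 + 220 + 495)/2^12 = 1588/4096 = 397/1024.

397/1024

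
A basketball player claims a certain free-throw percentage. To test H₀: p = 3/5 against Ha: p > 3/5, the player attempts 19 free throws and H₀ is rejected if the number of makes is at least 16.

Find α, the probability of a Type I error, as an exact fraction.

437914292733/19073486328125

α = P(reject H₀ | H₀ true) = P(K ≥ 16 | p = 3/5), with K ~ Binomial(19, 3/5).
Summing C(19,j)(3/5)^j(2/5)^{19−j} for j = 16,…,19 gives 437914292733/19073486328125.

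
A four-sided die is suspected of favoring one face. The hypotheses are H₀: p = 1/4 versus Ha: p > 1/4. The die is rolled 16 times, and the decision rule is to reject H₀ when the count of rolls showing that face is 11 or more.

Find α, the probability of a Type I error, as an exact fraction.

1225093/4294967296

The Type I error probability is α = P(Y ≥ 11) computed under H₀, where Y ~ Binomial(16, 1/4).
Adding the binomial terms for j = 11 through 16 with p = 1/4 yields 1225093/4294967296.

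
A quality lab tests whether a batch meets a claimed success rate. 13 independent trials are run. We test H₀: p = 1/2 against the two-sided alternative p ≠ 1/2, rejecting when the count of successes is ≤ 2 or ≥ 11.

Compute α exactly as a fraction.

23/1024

α = P(S ≤ 2 or S ≥ 11 | p = 1/2), S ~ Binomial(13, 1/2).
By symmetry, α = 2·P(S ≤ 2) = 2·(1 + 13 + 78)/8192 = 184/8192 = 23/1024.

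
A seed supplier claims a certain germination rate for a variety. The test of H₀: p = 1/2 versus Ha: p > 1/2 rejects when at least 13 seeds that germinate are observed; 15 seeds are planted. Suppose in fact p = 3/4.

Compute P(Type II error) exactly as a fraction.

820244467/1073741824

A Type II error is failing to reject when Ha holds: with p = 3/4, β = P(X ≤ 12).
Equivalently, β = 1 − P(X ≥ 13) = 820244467/1073741824.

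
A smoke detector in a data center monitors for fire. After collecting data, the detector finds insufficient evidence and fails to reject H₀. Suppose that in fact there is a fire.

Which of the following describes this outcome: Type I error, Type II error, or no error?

The conventional null hypothesis here is that there is no fire.
H₀ was not rejected, but H₀ is actually false.
Failing to reject a false null hypothesis is a Type II error (false negative).

Type II error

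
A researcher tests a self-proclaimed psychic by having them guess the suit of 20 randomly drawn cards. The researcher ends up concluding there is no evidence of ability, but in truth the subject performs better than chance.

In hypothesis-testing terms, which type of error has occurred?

Type II error

The null hypothesis here is that the subject is guessing at random (p = 1/4).
'Concluding there is no evidence of ability' corresponds to failing to reject H₀.
H₀ was not rejected but H₀ is false — a Type II error (false negative).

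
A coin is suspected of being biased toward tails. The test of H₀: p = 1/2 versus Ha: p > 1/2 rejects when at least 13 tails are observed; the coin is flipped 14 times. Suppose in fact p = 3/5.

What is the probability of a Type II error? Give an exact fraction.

6054091612/6103515625

Under the alternative p = 3/5, K ~ Binomial(14, 3/5); β is the probability the test does not reject, P(K < 13).
Adding the binomial probabilities P(K=0)+…+P(K=12) at p = 3/5 gives 6054091612/6103515625.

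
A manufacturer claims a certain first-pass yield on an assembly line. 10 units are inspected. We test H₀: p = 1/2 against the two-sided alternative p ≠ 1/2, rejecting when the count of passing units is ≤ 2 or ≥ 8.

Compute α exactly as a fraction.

7/64

Under H₀, S ~ Binomial(10, 1/2); α is the probability of landing in either tail, P(S ≤ 2) + P(S ≥ 8).
By symmetry, α = 2·P(S ≤ 2) = 2·(1 + 10 + 45)/1024 = 112/1024 = 7/64.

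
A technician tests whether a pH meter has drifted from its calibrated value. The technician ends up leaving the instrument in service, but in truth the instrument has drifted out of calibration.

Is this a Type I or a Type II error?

The null hypothesis here is that the instrument is correctly calibrated.
'Leaving the instrument in service' corresponds to failing to reject H₀.
H₀ was not rejected but H₀ is false — a Type II error (false negative).

Type II error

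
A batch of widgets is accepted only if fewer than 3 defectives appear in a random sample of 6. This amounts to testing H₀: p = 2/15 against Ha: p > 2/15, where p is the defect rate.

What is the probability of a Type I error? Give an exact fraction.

78928/2278125

Under H₀, Y ~ Binomial(6, 2/15); the Type I error rate is P(Y ≥ 3).
Computing the lower-tail complement: 1 − 2199197/2278125 = 78928/2278125.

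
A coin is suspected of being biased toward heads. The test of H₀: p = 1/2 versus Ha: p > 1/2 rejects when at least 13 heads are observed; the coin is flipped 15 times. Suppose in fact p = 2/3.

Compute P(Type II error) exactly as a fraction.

β = P(fail to reject H₀ | Ha true) = P(K ≤ 12 | p = 2/3), K ~ Binomial(15, 2/3).
Adding the binomial probabilities P(K=0)+…+P(K=12) at p = 2/3 gives 13210219/14348907.

13210219/14348907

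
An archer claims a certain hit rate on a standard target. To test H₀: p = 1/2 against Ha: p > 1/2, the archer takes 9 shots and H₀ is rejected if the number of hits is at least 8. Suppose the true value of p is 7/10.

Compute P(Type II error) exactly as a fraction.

A Type II error is failing to reject when Ha holds: with p = 7/10, β = P(X ≤ 7).
Equivalently, β = 1 − P(X ≥ 8) = 401998383/500000000.

401998383/500000000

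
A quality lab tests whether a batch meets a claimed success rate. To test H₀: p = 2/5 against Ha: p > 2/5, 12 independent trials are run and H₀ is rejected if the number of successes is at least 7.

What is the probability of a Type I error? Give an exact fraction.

38626048/244140625

The Type I error probability is α = P(Y ≥ 7) computed under H₀, where Y ~ Binomial(12, 2/5).
Summing C(12,j)(2/5)^j(3/5)^{12−j} for j = 7,…,12 gives 38626048/244140625.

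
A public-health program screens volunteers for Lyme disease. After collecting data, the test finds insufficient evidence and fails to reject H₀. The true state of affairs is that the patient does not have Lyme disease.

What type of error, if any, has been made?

Neither — the decision is correct.

The conventional null hypothesis here is that the patient does not have Lyme disease.
The test retained a true H₀ — the decision matches the true state.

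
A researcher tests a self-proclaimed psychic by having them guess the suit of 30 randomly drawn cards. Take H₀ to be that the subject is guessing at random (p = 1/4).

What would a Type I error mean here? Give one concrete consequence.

A Type I error would mean concluding that the subject performs better than chance when in fact the subject is guessing at random (p = 1/4). Consequence: a lucky guesser is credited with psychic ability.

A Type I error is rejecting H₀ when H₀ is true.
Here that means concluding the subject has some ability beyond chance when actually the subject is guessing at random (p = 1/4).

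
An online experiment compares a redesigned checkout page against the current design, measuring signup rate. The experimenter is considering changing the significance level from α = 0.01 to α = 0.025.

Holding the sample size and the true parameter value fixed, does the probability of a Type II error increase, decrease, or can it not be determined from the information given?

It decreases.

With a larger α the critical value moves toward the center, so more of the Ha sampling distribution lies in the rejection region.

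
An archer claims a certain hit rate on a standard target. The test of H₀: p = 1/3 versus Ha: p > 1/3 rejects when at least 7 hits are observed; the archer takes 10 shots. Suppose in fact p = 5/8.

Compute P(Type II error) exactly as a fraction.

β = P(fail to reject H₀ | Ha true) = P(S ≤ 6 | p = 5/8), S ~ Binomial(10, 5/8).
Summing C(10,j)·(5/8)^j·(3/8)^{10-j} for j = 0..6 gives 148513581/268435456.

148513581/268435456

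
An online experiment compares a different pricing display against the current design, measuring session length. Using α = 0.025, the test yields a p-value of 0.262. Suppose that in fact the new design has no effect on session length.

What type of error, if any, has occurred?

Neither — the decision is correct.

The conventional null hypothesis is that the new design has no effect on session length.
Since p = 0.262 ≥ α = 0.025, H₀ is not rejected.
H₀ is true (actually the new design has no effect on session length).
The decision matches the true state — no error.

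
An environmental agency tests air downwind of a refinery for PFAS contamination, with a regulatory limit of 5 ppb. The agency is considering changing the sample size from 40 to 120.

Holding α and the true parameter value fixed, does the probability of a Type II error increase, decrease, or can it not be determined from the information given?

It decreases.

A larger sample reduces the standard error, pulling the sampling distribution under Ha further from the non-rejection region.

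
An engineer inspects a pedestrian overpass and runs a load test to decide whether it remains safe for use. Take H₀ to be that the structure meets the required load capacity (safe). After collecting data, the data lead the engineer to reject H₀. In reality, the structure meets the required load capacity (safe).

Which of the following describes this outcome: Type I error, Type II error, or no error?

H₀ was rejected, but H₀ is actually true.
Rejecting a true null hypothesis is a Type I error (false positive).

Type I error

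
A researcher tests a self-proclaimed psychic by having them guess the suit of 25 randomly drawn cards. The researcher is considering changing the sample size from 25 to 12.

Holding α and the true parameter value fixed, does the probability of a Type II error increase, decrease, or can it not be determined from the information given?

It increases.

Reducing n widens both sampling distributions, so the test has less ability to distinguish Ha from H₀.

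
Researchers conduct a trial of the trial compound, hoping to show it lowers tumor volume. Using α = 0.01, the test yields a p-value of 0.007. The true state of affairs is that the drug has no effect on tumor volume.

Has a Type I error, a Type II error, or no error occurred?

The conventional null hypothesis is that the drug has no effect on tumor volume.
Since p = 0.007 < α = 0.01, H₀ is rejected.
H₀ is true (actually the drug has no effect on tumor volume).
Rejecting a true H₀ is a Type I error.

Type I error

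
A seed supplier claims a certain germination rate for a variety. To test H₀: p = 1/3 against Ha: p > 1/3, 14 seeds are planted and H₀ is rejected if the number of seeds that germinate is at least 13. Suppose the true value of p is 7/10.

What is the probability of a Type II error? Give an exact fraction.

Under the alternative p = 7/10, S ~ Binomial(14, 7/10); β is the probability the test does not reject, P(S < 13).
Adding the binomial probabilities P(S=0)+…+P(S=12) at p = 7/10 gives 95252438490057/100000000000000.

95252438490057/100000000000000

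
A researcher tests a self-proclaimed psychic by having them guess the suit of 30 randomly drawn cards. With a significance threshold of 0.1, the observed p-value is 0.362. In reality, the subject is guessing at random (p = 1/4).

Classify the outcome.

The conventional null hypothesis is that the subject is guessing at random (p = 1/4).
Since p = 0.362 ≥ α = 0.1, H₀ is not rejected.
H₀ is true (actually the subject is guessing at random (p = 1/4)).
The decision matches the true state — no error.

No error — this is a correct decision.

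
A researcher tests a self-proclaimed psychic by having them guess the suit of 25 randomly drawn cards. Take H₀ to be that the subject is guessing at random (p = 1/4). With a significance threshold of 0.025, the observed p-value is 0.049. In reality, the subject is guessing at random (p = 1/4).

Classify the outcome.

No error — this is a correct decision.

Since p = 0.049 ≥ α = 0.025, H₀ is not rejected.
H₀ is true (actually the subject is guessing at random (p = 1/4)).
The decision matches the true state — no error.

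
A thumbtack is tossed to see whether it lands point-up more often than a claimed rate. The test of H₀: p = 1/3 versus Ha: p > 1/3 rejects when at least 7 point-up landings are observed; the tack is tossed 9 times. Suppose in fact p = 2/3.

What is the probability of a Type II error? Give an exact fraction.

Under the alternative p = 2/3, S ~ Binomial(9, 2/3); β is the probability the test does not reject, P(S < 7).
Adding the binomial probabilities P(S=0)+…+P(S=6) at p = 2/3 gives 12259/19683.

12259/19683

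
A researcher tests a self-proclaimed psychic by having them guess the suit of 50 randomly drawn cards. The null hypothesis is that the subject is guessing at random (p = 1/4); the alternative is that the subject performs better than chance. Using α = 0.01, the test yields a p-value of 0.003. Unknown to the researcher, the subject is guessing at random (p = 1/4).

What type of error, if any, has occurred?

Type I error

Since p = 0.003 < α = 0.01, H₀ is rejected.
H₀ is true (actually the subject is guessing at random (p = 1/4)).
Rejecting a true H₀ is a Type I error.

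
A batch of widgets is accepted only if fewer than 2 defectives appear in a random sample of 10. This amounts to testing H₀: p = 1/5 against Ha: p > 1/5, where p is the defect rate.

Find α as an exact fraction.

α = P(reject H₀ | H₀ true) = P(S ≥ 2 | p = 1/5), S ~ Binomial(10, 1/5).
Via the complement, α = 1 − Σ_{j=0}^{1} C(10,j)(1/5)^j(4/5)^{10-j} = 6095609/9765625.

6095609/9765625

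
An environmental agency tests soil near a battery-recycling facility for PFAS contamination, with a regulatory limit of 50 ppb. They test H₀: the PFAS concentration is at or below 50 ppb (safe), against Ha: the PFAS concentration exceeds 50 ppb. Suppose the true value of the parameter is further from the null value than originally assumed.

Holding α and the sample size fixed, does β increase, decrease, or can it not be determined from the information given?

It decreases.

A larger true effect moves the Ha sampling distribution further from the H₀ critical value, making rejection more likely when Ha is true.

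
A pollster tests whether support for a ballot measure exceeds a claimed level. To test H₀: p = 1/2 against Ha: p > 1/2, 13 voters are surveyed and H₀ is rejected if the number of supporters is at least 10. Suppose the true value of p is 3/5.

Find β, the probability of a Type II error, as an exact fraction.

202983472/244140625

β = P(fail to reject H₀ | Ha true) = P(S ≤ 9 | p = 3/5), S ~ Binomial(13, 3/5).
Equivalently, β = 1 − P(S ≥ 10) = 202983472/244140625.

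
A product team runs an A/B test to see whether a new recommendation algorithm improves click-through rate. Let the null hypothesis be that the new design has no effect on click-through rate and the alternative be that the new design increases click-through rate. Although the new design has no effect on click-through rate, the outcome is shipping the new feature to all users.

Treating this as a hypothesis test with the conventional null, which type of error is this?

'Shipping the new feature to all users' corresponds to rejecting H₀.
H₀ was rejected but H₀ is true — a Type I error (false positive).

Type I error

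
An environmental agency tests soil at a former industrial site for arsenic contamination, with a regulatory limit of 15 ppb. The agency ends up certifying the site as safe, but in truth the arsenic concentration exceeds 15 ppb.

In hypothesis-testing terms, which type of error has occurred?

The null hypothesis here is that the arsenic concentration is at or below 15 ppb (safe).
'Certifying the site as safe' corresponds to failing to reject H₀.
H₀ was not rejected but H₀ is false — a Type II error (false negative).

Type II error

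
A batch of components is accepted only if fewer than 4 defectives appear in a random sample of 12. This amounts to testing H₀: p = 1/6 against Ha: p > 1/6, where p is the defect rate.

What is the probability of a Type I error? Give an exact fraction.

90828487/725594112

α = P(reject H₀ | H₀ true) = P(S ≥ 4 | p = 1/6), S ~ Binomial(12, 1/6).
Computing the lower-tail complement: 1 − 634765625/725594112 = 90828487/725594112.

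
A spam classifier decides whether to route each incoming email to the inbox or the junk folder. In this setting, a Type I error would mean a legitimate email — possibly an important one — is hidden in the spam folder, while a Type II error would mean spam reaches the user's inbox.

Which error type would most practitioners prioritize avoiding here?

Type I error

The Type I consequence (a legitimate email — possibly an important one — is hidden in the spam folder) is more severe than the Type II consequence (spam reaches the user's inbox).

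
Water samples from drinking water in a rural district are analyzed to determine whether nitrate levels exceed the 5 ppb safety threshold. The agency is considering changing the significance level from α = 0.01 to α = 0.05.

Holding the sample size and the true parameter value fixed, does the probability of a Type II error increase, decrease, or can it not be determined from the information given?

It decreases.

With a larger α the critical value moves toward the center, so more of the Ha sampling distribution lies in the rejection region.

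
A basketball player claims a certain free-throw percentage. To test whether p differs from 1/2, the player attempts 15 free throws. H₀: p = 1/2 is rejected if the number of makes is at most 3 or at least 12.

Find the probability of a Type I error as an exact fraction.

9/256

Under H₀, K ~ Binomial(15, 1/2); α is the probability of landing in either tail, P(K ≤ 3) + P(K ≥ 12).
By symmetry, α = 2·P(K ≤ 3) = 2·(1 + 15 + 105 + 455)/32768 = 1152/32768 = 9/256.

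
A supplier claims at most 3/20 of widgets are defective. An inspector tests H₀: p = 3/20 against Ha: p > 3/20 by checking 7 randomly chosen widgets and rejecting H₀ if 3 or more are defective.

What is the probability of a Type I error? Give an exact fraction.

The significance level is the probability, assuming p = 3/20, of seeing 3 or more defectives in 7 draws.
α = 1 − P(S ≤ 2) = 1 − 237116119/256000000 = 18883881/256000000.

18883881/256000000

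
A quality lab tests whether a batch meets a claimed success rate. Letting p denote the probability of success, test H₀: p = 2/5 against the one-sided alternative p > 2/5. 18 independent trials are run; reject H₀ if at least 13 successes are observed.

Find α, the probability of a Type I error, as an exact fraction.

α = P(reject H₀ | H₀ true) = P(X ≥ 13 | p = 2/5), with X ~ Binomial(18, 2/5).
Summing C(18,j)(2/5)^j(3/5)^{18−j} for j = 13,…,18 gives 21936406528/3814697265625.

21936406528/3814697265625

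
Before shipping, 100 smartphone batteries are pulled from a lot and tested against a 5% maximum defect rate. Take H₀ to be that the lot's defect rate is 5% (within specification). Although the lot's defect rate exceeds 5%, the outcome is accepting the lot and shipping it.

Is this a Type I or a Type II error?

'Accepting the lot and shipping it' corresponds to failing to reject H₀.
H₀ was not rejected but H₀ is false — a Type II error (false negative).

Type II error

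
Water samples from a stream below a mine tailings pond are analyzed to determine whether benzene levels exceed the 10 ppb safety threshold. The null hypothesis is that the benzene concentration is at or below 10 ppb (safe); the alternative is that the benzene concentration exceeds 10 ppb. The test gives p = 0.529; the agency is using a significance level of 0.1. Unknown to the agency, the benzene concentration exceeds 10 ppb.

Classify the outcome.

Since p = 0.529 ≥ α = 0.1, H₀ is not rejected.
H₀ is false (actually the benzene concentration exceeds 10 ppb).
Failing to reject a false H₀ is a Type II error.

Type II error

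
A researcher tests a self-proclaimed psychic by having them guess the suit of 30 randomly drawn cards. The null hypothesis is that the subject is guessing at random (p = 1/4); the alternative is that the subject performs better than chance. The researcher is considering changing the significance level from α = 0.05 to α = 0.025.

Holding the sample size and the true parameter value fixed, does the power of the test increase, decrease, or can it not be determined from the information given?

A smaller α moves the rejection region further into the tail. With the alternative true, more outcomes now fall outside the rejection region, so failing to reject becomes more likely.
Since power = 1 − β and β increases, power decreases.

It decreases.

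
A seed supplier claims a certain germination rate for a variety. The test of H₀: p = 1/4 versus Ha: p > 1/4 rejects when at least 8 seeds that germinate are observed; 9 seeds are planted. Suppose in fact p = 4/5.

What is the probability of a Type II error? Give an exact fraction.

1101157/1953125

β = P(fail to reject H₀ | Ha true) = P(X ≤ 7 | p = 4/5), X ~ Binomial(9, 4/5).
Adding the binomial probabilities P(X=0)+…+P(X=7) at p = 4/5 gives 1101157/1953125.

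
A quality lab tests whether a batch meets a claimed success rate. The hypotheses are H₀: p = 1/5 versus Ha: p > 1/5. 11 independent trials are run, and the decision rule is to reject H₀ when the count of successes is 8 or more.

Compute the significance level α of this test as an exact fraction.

The Type I error probability is α = P(S ≥ 8) computed under H₀, where S ~ Binomial(11, 1/5).
Summing C(11,j)(1/5)^j(4/5)^{11−j} for j = 8,…,11 gives 2297/9765625.

2297/9765625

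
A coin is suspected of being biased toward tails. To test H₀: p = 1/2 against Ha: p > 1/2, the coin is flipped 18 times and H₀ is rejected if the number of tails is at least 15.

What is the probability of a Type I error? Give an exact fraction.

247/65536

α = P(reject H₀ | H₀ true) = P(X ≥ 15 | p = 1/2), with X ~ Binomial(18, 1/2).
Summing the upper tail: (816 + 153 + 18 + 1) / 2^18 = 988/262144 = 247/65536.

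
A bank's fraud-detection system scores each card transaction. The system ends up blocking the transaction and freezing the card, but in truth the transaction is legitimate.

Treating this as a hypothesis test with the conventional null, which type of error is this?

The null hypothesis here is that the transaction is legitimate.
'Blocking the transaction and freezing the card' corresponds to rejecting H₀.
H₀ was rejected but H₀ is true — a Type I error (false positive).

Type I error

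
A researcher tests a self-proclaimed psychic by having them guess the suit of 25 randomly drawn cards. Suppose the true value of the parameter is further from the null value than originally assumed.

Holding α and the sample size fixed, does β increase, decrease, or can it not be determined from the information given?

A bigger departure from H₀ is easier for the test to detect, so it fails to reject less often.

It decreases.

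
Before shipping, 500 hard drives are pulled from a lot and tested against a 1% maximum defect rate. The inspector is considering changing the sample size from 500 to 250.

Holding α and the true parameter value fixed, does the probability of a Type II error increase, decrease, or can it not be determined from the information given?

With less data the test statistic is noisier; under Ha, more outcomes land inside the acceptance region.

It increases.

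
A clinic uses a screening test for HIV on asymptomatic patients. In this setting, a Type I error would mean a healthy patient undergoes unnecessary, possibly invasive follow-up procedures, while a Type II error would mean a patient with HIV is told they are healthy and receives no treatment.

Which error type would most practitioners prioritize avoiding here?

Type II error

The Type II consequence (a patient with HIV is told they are healthy and receives no treatment) is more severe than the Type I consequence (a healthy patient undergoes unnecessary, possibly invasive follow-up procedures).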